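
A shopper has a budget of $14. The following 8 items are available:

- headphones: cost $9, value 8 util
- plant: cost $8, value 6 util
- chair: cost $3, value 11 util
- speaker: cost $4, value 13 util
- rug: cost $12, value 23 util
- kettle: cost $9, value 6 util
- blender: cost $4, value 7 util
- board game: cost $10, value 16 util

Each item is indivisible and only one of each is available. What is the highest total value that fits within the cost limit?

Check high-value combinations within $14:
- chair+speaker+blender: cost 3+4+4=11, value 11+13+7=31
- speaker+board game: cost 4+10=14, value 13+16=29
- chair+board game: cost 3+10=13, value 11+16=27
- chair+speaker: cost 3+4=7, value 11+13=24
- rug: cost 12, value 23
Best: 31 util.

31 util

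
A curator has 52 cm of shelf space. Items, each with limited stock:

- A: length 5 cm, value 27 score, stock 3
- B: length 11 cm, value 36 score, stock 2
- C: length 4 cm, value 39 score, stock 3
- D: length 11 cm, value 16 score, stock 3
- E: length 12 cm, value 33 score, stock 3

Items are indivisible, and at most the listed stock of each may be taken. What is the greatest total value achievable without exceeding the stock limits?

270 score

Top feasible selections:
- 3×A + 2×B + 3×C: length 49, value 270
- 3×A + 1×B + 3×C + 1×E: length 50, value 267
- 3×A + 3×C + 2×E: length 51, value 264
- 3×A + 1×B + 3×C + 1×D: length 49, value 250
Best: 270 score.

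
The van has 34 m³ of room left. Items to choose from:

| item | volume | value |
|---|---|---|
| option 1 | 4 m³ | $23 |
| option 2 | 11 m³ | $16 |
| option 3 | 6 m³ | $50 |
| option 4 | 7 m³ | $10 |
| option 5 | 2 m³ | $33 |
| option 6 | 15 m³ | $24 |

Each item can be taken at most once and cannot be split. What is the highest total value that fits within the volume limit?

This is a 0/1 knapsack; check combinations near the capacity.
- option 1+option 3+option 4+option 5+option 6: volume 4+6+7+2+15=34, value 23+50+10+33+24=140
- option 1+option 2+option 3+option 4+option 5: volume 4+11+6+7+2=30, value 23+16+50+10+33=132
- option 1+option 3+option 5+option 6: volume 4+6+2+15=27, value 23+50+33+24=130
- option 2+option 3+option 5+option 6: volume 11+6+2+15=34, value 16+50+33+24=123
- option 1+option 2+option 3+option 5: volume 4+11+6+2=23, value 23+16+50+33=122
Best: $140.

$140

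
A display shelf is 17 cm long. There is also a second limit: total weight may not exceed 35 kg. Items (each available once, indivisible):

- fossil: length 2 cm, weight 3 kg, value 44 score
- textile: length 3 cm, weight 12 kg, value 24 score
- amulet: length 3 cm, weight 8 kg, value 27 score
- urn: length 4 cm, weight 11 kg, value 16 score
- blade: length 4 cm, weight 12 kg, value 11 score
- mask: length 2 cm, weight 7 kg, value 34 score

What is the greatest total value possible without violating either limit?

Feasible sets respecting both limits:
- fossil+textile+amulet+mask: length 10, weight 30, value 129
- fossil+amulet+urn+mask: length 11, weight 29, value 121
- fossil+textile+urn+mask: length 11, weight 33, value 118
Best: 129 score.

129 score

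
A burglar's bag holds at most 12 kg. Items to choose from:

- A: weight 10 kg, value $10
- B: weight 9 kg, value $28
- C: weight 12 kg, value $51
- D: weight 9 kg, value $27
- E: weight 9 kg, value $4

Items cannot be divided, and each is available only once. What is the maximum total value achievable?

This is a 0/1 knapsack; check combinations near the capacity.
- C: weight 12, value 51
- B: weight 9, value 28
- D: weight 9, value 27
Best: $51.

$51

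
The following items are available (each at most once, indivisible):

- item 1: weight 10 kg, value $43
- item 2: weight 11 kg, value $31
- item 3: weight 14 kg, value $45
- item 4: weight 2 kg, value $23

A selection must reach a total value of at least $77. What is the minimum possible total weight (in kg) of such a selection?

23

Subsets with value ≥ 77, sorted by total weight:
- item 1+item 2+item 4: weight 23, value 97
- item 1+item 3: weight 24, value 88
- item 1+item 3+item 4: weight 26, value 111
- item 2+item 3+item 4: weight 27, value 99
Minimum weight: 23 kg.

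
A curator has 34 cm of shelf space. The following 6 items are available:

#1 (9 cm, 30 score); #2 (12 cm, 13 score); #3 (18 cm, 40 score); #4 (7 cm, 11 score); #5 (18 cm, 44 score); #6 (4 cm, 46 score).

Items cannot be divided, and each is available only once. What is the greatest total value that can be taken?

Check high-value combinations within 34 cm:
- #1+#5+#6: length 9+18+4=31, value 30+44+46=120
- #1+#3+#6: length 9+18+4=31, value 30+40+46=116
- #2+#5+#6: length 12+18+4=34, value 13+44+46=103
- #4+#5+#6: length 7+18+4=29, value 11+44+46=101
Best: 120 score.

120 score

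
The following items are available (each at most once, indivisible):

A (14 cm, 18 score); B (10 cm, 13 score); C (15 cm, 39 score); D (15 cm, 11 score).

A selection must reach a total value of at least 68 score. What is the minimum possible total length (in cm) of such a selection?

39

Subsets with value ≥ 68, sorted by total length:
- A+B+C: length 39, value 70
- A+C+D: length 44, value 68
- A+B+C+D: length 54, value 81
Minimum length: 39 cm.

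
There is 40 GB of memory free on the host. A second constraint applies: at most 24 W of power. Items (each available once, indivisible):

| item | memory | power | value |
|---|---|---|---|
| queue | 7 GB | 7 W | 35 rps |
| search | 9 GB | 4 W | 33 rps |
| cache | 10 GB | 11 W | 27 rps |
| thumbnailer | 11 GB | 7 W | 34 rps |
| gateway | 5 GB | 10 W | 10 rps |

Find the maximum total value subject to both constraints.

Feasible sets respecting both limits:
- queue+search+thumbnailer: memory 27, power 18, value 102
- queue+search+cache: memory 26, power 22, value 95
- search+cache+thumbnailer: memory 30, power 22, value 94
Best: 102 rps.

102 rps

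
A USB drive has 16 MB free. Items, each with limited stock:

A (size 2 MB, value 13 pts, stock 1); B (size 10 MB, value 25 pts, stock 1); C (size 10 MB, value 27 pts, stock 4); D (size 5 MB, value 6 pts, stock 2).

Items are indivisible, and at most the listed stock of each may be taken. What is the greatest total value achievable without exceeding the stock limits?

Best selections within size 16 and stock limits:
- 1×A + 1×C: size 12, value 40
- 1×A + 1×B: size 12, value 38
- 1×C + 1×D: size 15, value 33
- 1×B + 1×D: size 15, value 31
Best: 40 pts.

40 pts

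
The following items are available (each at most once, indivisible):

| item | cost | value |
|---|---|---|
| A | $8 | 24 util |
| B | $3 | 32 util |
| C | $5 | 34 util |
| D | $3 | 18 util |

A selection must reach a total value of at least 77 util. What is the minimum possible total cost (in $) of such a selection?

11

Subsets with value ≥ 77, sorted by total cost:
- B+C+D: cost 11, value 84
- A+B+C: cost 16, value 90
- A+B+C+D: cost 19, value 108
Minimum cost: 11 $.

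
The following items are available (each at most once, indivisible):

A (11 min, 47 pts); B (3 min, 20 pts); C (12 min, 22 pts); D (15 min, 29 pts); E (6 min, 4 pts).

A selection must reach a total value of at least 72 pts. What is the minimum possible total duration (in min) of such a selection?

26

Subsets with value ≥ 72, sorted by total duration:
- A+B+C: duration 26, value 89
- A+D: duration 26, value 76
- A+B+D: duration 29, value 96
Minimum duration: 26 min.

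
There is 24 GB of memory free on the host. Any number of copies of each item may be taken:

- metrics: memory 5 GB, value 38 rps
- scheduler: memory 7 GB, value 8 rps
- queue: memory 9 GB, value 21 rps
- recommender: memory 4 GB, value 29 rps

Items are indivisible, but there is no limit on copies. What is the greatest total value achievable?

181 rps

Best value-per-unit is metrics at 38/5; filling with it alone gives 4×38 = 152.
Optimal mix: 4×metrics + 1×recommender → memory 24, value 181.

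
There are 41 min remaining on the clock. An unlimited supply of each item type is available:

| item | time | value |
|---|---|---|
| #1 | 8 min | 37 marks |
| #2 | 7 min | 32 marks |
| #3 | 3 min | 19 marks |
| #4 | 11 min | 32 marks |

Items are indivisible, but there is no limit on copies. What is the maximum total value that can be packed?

Best value-per-unit is #3 at 19/3, and filling with it alone uses time 13×3=39. No mix of the others beats 13×19 = 247.

247 marks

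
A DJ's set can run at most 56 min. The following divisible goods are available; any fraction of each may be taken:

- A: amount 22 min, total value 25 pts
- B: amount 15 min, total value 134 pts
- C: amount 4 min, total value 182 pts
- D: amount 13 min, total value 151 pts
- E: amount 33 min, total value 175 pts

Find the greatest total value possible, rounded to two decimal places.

594.27

Take in order of value per unit:
- C (182/4 per unit): all 4 → value 182, running total 182.00
- D (151/13 per unit): all 13 → value 151, running total 333.00
- B (134/15 per unit): all 15 → value 134, running total 467.00
- E (175/33 per unit): 24 of 33 → value 24×175/33 = 127.2727, running total 594.27
Total 594.27.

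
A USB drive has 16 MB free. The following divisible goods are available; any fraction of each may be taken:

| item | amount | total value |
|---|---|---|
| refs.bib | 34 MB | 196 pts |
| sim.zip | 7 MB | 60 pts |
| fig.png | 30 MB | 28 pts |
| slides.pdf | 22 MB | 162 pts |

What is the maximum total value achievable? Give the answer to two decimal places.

Take in order of value per unit:
- sim.zip (60/7 per unit): all 7 → value 60, running total 60.00
- slides.pdf (162/22 per unit): 9 of 22 → value 9×162/22 = 66.2727, running total 126.27
Total 126.27.

126.27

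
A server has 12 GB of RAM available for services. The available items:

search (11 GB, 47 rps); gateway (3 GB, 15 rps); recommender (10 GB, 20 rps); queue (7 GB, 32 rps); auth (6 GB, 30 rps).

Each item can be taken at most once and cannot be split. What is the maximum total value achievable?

47 rps

Check high-value combinations within 12 GB:
- gateway+queue: memory 3+7=10, value 15+32=47
- search: memory 11, value 47
- gateway+auth: memory 3+6=9, value 15+30=45
- queue: memory 7, value 32
Best: 47 rps.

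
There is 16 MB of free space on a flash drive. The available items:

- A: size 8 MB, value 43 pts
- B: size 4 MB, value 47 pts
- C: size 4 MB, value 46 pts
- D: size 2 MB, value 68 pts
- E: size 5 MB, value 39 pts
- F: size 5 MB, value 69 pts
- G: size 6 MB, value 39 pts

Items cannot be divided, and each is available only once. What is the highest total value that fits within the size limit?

230 pts

Check high-value combinations within 16 MB:
- B+C+D+F: size 4+4+2+5=15, value 47+46+68+69=230
- B+D+E+F: size 4+2+5+5=16, value 47+68+39+69=223
- C+D+E+F: size 4+2+5+5=16, value 46+68+39+69=222
- B+C+D+E: size 4+4+2+5=15, value 47+46+68+39=200
- B+C+D+G: size 4+4+2+6=16, value 47+46+68+39=200
Best: 230 pts.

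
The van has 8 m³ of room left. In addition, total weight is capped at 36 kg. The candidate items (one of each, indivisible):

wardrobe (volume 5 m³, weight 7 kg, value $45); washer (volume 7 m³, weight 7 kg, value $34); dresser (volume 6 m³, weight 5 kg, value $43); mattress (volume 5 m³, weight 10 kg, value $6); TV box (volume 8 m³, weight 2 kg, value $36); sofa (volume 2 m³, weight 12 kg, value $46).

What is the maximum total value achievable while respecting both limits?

$91

Feasible sets respecting both limits:
- wardrobe+sofa: volume 7, weight 19, value 91
- dresser+sofa: volume 8, weight 17, value 89
- mattress+sofa: volume 7, weight 22, value 52
Best: $91.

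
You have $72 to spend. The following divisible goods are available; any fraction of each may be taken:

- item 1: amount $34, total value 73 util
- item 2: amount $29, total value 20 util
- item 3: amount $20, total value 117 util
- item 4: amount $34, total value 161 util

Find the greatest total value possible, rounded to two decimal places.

316.65

Take in order of value per unit:
- item 3 (117/20 per unit): all 20 → value 117, running total 117.00
- item 4 (161/34 per unit): all 34 → value 161, running total 278.00
- item 1 (73/34 per unit): 18 of 34 → value 18×73/34 = 38.6471, running total 316.65
Total 316.65.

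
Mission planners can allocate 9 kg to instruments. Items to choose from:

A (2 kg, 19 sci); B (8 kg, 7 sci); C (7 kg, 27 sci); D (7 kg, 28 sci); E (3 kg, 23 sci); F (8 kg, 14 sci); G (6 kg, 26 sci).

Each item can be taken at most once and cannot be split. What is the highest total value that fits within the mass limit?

Check high-value combinations within 9 kg:
- E+G: mass 3+6=9, value 23+26=49
- A+D: mass 2+7=9, value 19+28=47
- A+C: mass 2+7=9, value 19+27=46
- A+G: mass 2+6=8, value 19+26=45
- A+E: mass 2+3=5, value 19+23=42
Best: 49 sci.

49 sci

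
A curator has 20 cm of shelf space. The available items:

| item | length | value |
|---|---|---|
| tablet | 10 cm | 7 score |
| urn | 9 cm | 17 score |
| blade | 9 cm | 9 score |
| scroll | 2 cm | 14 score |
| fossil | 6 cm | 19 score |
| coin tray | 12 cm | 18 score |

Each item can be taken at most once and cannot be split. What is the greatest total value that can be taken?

Check high-value combinations within 20 cm:
- scroll+fossil+coin tray: length 2+6+12=20, value 14+19+18=51
- urn+scroll+fossil: length 9+2+6=17, value 17+14+19=50
- blade+scroll+fossil: length 9+2+6=17, value 9+14+19=42
- tablet+scroll+fossil: length 10+2+6=18, value 7+14+19=40
- urn+blade+scroll: length 9+9+2=20, value 17+9+14=40
Best: 51 score.

51 score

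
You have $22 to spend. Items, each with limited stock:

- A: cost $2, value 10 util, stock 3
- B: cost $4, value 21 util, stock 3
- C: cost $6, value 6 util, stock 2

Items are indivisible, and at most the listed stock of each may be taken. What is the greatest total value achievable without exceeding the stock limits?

Best selections within cost 22 and stock limits:
- 3×A + 3×B: cost 18, value 93
- 2×A + 3×B + 1×C: cost 22, value 89
Best: 93 util.

93 util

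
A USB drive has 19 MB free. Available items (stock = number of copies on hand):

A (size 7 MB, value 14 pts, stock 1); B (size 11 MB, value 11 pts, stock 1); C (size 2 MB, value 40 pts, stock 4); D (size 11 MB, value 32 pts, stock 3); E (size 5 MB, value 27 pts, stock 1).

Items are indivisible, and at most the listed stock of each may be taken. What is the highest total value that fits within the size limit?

Best selections within size 19 and stock limits:
- 4×C + 1×D: size 19, value 192
- 4×C + 1×E: size 13, value 187
- 1×A + 4×C: size 15, value 174
- 1×B + 4×C: size 19, value 171
Best: 192 pts.

192 pts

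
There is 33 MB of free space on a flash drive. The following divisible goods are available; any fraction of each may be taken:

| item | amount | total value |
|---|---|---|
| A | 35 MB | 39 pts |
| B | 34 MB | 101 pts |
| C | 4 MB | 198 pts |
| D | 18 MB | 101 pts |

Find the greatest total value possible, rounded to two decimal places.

Take in order of value per unit:
- C (198/4 per unit): all 4 → value 198, running total 198.00
- D (101/18 per unit): all 18 → value 101, running total 299.00
- B (101/34 per unit): 11 of 34 → value 11×101/34 = 32.6765, running total 331.68
Total 331.68.

331.68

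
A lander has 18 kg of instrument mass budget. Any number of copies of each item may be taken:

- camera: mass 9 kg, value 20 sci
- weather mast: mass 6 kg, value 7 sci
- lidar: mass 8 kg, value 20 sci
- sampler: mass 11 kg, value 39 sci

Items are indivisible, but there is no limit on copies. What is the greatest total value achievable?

Best value-per-unit is sampler at 39/11; filling with it alone gives 1×39 = 39.
Optimal mix: 1×weather mast + 1×sampler → mass 17, value 46.

46 sci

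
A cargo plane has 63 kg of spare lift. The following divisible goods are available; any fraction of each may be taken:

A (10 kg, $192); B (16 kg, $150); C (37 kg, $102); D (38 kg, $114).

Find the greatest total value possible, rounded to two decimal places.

453.00

Take in order of value per unit:
- A (192/10 per unit): all 10 → value 192, running total 192.00
- B (150/16 per unit): all 16 → value 150, running total 342.00
- D (114/38 per unit): 37 of 38 → value 37×114/38 = 111.0000, running total 453.00
Total 453.00.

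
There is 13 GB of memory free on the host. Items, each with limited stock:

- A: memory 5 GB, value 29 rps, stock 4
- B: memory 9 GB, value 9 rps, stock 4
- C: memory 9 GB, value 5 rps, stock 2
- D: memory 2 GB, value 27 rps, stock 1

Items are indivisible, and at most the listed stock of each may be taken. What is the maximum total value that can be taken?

Best selections within memory 13 and stock limits:
- 2×A + 1×D: memory 12, value 85
- 2×A: memory 10, value 58
- 1×A + 1×D: memory 7, value 56
- 1×B + 1×D: memory 11, value 36
Best: 85 rps.

85 rps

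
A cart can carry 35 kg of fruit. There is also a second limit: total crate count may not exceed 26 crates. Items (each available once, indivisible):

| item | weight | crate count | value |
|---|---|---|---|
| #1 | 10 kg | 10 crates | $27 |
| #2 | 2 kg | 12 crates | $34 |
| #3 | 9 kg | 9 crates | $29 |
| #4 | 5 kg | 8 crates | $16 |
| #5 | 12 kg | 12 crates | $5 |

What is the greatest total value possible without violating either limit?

Feasible sets respecting both limits:
- #2+#3: weight 11, crate count 21, value 63
- #1+#2: weight 12, crate count 22, value 61
- #1+#3: weight 19, crate count 19, value 56
- #2+#4: weight 7, crate count 20, value 50
Best: $63.

$63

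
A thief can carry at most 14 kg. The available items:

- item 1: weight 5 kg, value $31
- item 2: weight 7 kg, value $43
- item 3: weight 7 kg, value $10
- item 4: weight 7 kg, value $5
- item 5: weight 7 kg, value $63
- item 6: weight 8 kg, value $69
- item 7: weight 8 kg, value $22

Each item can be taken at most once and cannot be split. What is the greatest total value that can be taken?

Check high-value combinations within 14 kg:
- item 2+item 5: weight 7+7=14, value 43+63=106
- item 1+item 6: weight 5+8=13, value 31+69=100
- item 1+item 5: weight 5+7=12, value 31+63=94
- item 1+item 2: weight 5+7=12, value 31+43=74
- item 3+item 5: weight 7+7=14, value 10+63=73
Best: $106.

$106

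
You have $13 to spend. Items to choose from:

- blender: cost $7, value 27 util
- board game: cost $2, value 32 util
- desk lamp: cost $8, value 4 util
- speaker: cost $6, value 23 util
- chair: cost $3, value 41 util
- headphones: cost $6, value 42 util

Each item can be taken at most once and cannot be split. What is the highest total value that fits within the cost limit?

115 util

This is a 0/1 knapsack; check combinations near the capacity.
- board game+chair+headphones: cost 2+3+6=11, value 32+41+42=115
- blender+board game+chair: cost 7+2+3=12, value 27+32+41=100
- board game+speaker+chair: cost 2+6+3=11, value 32+23+41=96
- chair+headphones: cost 3+6=9, value 41+42=83
- board game+desk lamp+chair: cost 2+8+3=13, value 32+4+41=77
Best: 115 util.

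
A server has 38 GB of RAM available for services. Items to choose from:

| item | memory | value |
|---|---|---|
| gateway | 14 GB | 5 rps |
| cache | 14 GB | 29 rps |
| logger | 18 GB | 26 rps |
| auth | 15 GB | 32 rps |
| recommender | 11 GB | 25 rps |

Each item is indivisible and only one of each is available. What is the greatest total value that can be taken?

61 rps

Check high-value combinations within 38 GB:
- cache+auth: memory 14+15=29, value 29+32=61
- logger+auth: memory 18+15=33, value 26+32=58
- auth+recommender: memory 15+11=26, value 32+25=57
- cache+logger: memory 14+18=32, value 29+26=55
- cache+recommender: memory 14+11=25, value 29+25=54
Best: 61 rps.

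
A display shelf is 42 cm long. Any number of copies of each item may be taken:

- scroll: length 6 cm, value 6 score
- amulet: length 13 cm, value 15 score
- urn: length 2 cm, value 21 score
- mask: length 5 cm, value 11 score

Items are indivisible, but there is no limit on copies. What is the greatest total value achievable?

441 score

Best value-per-unit is urn at 21/2, and filling with it alone uses length 21×2=42. No mix of the others beats 21×21 = 441.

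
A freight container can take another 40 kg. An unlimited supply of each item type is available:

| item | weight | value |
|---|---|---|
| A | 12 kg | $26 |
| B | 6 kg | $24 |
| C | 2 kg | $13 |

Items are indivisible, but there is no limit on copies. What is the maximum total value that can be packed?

Best value-per-unit is C at 13/2, and filling with it alone uses weight 20×2=40. No mix of the others beats 20×13 = 260.

$260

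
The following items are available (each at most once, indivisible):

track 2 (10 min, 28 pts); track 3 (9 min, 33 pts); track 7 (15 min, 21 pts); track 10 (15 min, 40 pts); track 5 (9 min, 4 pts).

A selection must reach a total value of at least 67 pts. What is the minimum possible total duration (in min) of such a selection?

24

Subsets with value ≥ 67, sorted by total duration:
- track 3+track 10: duration 24, value 73
- track 2+track 10: duration 25, value 68
Minimum duration: 24 min.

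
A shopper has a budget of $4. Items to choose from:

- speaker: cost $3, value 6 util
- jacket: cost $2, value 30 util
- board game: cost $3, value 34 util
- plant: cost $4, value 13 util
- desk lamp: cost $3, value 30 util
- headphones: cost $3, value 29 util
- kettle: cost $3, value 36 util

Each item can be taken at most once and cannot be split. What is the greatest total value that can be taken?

This is a 0/1 knapsack; check combinations near the capacity.
- kettle: cost 3, value 36
- board game: cost 3, value 34
- jacket: cost 2, value 30
Best: 36 util.

36 util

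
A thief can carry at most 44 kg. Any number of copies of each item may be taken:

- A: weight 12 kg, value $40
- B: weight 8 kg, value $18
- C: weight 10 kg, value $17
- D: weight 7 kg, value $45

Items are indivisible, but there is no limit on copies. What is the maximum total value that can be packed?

Best value-per-unit is D at 45/7, and filling with it alone uses weight 6×7=42. No mix of the others beats 6×45 = 270.

$270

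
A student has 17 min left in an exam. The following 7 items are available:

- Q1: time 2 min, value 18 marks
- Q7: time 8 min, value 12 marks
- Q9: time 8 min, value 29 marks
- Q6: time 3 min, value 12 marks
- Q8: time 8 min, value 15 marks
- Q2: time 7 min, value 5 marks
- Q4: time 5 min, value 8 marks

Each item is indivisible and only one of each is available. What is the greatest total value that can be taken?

Check high-value combinations within 17 min:
- Q1+Q9+Q6: time 2+8+3=13, value 18+29+12=59
- Q1+Q9+Q4: time 2+8+5=15, value 18+29+8=55
- Q1+Q9+Q2: time 2+8+7=17, value 18+29+5=52
Best: 59 marks.

59 marks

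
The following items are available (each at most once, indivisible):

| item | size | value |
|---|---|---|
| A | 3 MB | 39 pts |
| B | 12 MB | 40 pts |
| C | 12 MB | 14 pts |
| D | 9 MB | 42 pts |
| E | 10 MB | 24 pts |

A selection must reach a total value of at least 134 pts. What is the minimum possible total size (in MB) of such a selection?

34

Subsets with value ≥ 134, sorted by total size:
- A+B+D+E: size 34, value 145
- A+B+C+D: size 36, value 135
Minimum size: 34 MB.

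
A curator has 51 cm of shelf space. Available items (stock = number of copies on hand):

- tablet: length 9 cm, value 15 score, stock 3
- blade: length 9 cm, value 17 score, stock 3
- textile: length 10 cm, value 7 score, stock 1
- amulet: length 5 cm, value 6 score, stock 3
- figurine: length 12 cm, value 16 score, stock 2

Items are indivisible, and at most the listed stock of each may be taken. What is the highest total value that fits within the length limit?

Top feasible selections:
- 2×tablet + 3×blade + 1×amulet: length 50, value 87
- 3×tablet + 2×blade + 1×amulet: length 50, value 85
Best: 87 score.

87 score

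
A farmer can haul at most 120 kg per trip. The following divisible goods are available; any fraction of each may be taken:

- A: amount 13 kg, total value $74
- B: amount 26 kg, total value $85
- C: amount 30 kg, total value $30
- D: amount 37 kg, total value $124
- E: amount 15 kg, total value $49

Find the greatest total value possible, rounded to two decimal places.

Take in order of value per unit:
- A (74/13 per unit): all 13 → value 74, running total 74.00
- D (124/37 per unit): all 37 → value 124, running total 198.00
- B (85/26 per unit): all 26 → value 85, running total 283.00
- E (49/15 per unit): all 15 → value 49, running total 332.00
- C (30/30 per unit): 29 of 30 → value 29×30/30 = 29.0000, running total 361.00
Total 361.00.

361.00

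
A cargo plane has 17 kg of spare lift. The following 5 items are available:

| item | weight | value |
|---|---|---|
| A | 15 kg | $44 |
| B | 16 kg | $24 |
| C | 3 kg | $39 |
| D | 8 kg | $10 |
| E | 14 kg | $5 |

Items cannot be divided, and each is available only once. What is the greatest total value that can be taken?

$49

This is a 0/1 knapsack; check combinations near the capacity.
- C+D: weight 3+8=11, value 39+10=49
- A: weight 15, value 44
- C+E: weight 3+14=17, value 39+5=44
- C: weight 3, value 39
- B: weight 16, value 24
Best: $49.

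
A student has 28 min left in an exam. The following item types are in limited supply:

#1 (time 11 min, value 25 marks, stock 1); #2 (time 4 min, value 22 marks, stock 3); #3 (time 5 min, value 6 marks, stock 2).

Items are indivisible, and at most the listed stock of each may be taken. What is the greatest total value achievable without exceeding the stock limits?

Top feasible selections:
- 1×#1 + 3×#2 + 1×#3: time 28, value 97
- 1×#1 + 3×#2: time 23, value 91
- 3×#2 + 2×#3: time 22, value 78
- 1×#1 + 2×#2 + 1×#3: time 24, value 75
Best: 97 marks.

97 marks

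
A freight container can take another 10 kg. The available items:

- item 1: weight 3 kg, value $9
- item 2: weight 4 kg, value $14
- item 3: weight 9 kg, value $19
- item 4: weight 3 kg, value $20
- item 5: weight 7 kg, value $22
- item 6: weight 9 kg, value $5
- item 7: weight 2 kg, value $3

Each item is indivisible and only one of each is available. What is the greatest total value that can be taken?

$43

This is a 0/1 knapsack; check combinations near the capacity.
- item 1+item 2+item 4: weight 3+4+3=10, value 9+14+20=43
- item 4+item 5: weight 3+7=10, value 20+22=42
- item 2+item 4+item 7: weight 4+3+2=9, value 14+20+3=37
- item 2+item 4: weight 4+3=7, value 14+20=34
Best: $43.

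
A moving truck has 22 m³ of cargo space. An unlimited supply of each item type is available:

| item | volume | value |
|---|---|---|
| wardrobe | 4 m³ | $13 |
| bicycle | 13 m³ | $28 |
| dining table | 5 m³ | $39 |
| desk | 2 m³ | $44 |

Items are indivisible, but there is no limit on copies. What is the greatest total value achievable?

$484

Best value-per-unit is desk at 44/2, and filling with it alone uses volume 11×2=22. No mix of the others beats 11×44 = 484.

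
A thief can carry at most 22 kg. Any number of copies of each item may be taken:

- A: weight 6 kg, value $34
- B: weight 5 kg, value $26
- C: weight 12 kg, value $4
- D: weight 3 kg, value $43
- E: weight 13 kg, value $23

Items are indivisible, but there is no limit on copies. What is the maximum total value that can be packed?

Best value-per-unit is D at 43/3, and filling with it alone uses weight 7×3=21. No mix of the others beats 7×43 = 301.

$301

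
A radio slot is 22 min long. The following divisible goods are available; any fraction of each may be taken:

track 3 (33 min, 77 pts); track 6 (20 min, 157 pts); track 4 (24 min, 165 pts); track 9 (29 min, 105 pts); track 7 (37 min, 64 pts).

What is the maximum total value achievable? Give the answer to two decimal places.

Take in order of value per unit:
- track 6 (157/20 per unit): all 20 → value 157, running total 157.00
- track 4 (165/24 per unit): 2 of 24 → value 2×165/24 = 13.7500, running total 170.75
Total 170.75.

170.75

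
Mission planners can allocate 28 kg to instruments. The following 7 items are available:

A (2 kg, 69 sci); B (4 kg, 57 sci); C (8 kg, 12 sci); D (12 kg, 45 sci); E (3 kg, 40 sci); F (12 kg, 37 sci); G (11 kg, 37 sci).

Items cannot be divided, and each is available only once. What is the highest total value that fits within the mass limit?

215 sci

Check high-value combinations within 28 kg:
- A+B+C+E+G: mass 2+4+8+3+11=28, value 69+57+12+40+37=215
- A+B+D+E: mass 2+4+12+3=21, value 69+57+45+40=211
- A+B+E+G: mass 2+4+3+11=20, value 69+57+40+37=203
- A+B+E+F: mass 2+4+3+12=21, value 69+57+40+37=203
- A+D+E+G: mass 2+12+3+11=28, value 69+45+40+37=191
Best: 215 sci.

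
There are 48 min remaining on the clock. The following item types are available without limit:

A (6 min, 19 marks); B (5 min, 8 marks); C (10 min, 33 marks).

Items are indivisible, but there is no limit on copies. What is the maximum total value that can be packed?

Best value-per-unit is C at 33/10; filling with it alone gives 4×33 = 132.
Optimal mix: 3×A + 3×C → time 48, value 156.

156 marks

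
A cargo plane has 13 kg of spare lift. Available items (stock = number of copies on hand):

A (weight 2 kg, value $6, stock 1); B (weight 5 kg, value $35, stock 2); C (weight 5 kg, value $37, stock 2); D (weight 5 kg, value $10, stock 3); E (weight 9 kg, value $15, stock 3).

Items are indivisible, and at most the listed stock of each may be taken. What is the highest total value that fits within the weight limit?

$80

Best selections within weight 13 and stock limits:
- 1×A + 2×C: weight 12, value 80
- 1×A + 1×B + 1×C: weight 12, value 78
- 1×A + 2×B: weight 12, value 76
Best: $80.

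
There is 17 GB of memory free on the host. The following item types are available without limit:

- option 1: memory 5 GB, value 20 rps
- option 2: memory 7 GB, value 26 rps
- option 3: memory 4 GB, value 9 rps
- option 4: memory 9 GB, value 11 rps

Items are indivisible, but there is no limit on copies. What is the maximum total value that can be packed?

Best value-per-unit is option 1 at 20/5; filling with it alone gives 3×20 = 60.
Optimal mix: 2×option 1 + 1×option 2 → memory 17, value 66.

66 rps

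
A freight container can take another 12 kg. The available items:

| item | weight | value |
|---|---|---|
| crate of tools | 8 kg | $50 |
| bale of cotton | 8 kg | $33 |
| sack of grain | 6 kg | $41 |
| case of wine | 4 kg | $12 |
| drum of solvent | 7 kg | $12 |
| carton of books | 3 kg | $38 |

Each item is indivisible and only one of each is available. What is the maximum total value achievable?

This is a 0/1 knapsack; check combinations near the capacity.
- crate of tools+carton of books: weight 8+3=11, value 50+38=88
- sack of grain+carton of books: weight 6+3=9, value 41+38=79
- bale of cotton+carton of books: weight 8+3=11, value 33+38=71
- crate of tools+case of wine: weight 8+4=12, value 50+12=62
Best: $88.

$88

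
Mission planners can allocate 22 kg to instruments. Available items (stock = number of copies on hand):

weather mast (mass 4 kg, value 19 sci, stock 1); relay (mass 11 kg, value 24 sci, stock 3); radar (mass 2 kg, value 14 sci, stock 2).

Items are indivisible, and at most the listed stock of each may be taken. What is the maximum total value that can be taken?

Best selections within mass 22 and stock limits:
- 1×weather mast + 1×relay + 2×radar: mass 19, value 71
- 1×weather mast + 1×relay + 1×radar: mass 17, value 57
- 1×relay + 2×radar: mass 15, value 52
- 2×relay: mass 22, value 48
Best: 71 sci.

71 sci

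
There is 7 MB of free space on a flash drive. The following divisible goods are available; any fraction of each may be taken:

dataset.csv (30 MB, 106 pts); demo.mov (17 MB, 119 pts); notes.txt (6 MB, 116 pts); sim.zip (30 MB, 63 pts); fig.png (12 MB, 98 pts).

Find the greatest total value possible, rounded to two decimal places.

Take in order of value per unit:
- notes.txt (116/6 per unit): all 6 → value 116, running total 116.00
- fig.png (98/12 per unit): 1 of 12 → value 1×98/12 = 8.1667, running total 124.17
Total 124.17.

124.17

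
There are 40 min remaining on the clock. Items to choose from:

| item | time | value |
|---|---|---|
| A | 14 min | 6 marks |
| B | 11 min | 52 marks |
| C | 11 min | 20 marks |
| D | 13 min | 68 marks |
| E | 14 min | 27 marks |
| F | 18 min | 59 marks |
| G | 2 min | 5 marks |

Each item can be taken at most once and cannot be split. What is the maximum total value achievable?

Check high-value combinations within 40 min:
- B+D+E+G: time 11+13+14+2=40, value 52+68+27+5=152
- B+D+E: time 11+13+14=38, value 52+68+27=147
- B+C+D+G: time 11+11+13+2=37, value 52+20+68+5=145
- B+C+D: time 11+11+13=35, value 52+20+68=140
- D+F+G: time 13+18+2=33, value 68+59+5=132
Best: 152 marks.

152 marks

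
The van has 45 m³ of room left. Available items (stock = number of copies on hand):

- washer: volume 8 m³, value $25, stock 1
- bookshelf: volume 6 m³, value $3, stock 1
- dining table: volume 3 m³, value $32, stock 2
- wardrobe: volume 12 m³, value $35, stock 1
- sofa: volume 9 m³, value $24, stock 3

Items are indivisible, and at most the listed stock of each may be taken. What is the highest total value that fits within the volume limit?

Best selections within volume 45 and stock limits:
- 1×washer + 2×dining table + 1×wardrobe + 2×sofa: volume 44, value 172
- 2×dining table + 1×wardrobe + 3×sofa: volume 45, value 171
- 1×washer + 2×dining table + 3×sofa: volume 41, value 161
- 1×washer + 1×bookshelf + 2×dining table + 1×wardrobe + 1×sofa: volume 41, value 151
Best: $172.

$172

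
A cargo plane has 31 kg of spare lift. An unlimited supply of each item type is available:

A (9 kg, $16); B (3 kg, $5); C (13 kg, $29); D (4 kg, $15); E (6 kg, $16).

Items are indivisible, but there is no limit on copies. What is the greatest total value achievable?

Best value-per-unit is D at 15/4; filling with it alone gives 7×15 = 105.
Optimal mix: 1×B + 7×D → weight 31, value 110.

$110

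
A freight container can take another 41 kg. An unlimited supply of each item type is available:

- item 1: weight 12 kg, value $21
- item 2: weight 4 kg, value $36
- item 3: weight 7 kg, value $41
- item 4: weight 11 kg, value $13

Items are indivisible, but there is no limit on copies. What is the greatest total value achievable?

Best value-per-unit is item 2 at 36/4, and filling with it alone uses weight 10×4=40. No mix of the others beats 10×36 = 360.

$360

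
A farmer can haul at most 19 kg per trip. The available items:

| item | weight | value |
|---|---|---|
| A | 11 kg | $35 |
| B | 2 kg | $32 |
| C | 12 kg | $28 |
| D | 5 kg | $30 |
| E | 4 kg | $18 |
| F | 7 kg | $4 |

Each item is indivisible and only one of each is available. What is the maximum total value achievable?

$97

Check high-value combinations within 19 kg:
- A+B+D: weight 11+2+5=18, value 35+32+30=97
- B+C+D: weight 2+12+5=19, value 32+28+30=90
- A+B+E: weight 11+2+4=17, value 35+32+18=85
- B+D+E+F: weight 2+5+4+7=18, value 32+30+18+4=84
Best: $97.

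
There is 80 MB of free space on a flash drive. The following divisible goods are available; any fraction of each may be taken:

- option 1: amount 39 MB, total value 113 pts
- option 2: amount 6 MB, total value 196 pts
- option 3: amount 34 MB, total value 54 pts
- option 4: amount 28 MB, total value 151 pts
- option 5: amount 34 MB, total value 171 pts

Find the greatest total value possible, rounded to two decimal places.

Take in order of value per unit:
- option 2 (196/6 per unit): all 6 → value 196, running total 196.00
- option 4 (151/28 per unit): all 28 → value 151, running total 347.00
- option 5 (171/34 per unit): all 34 → value 171, running total 518.00
- option 1 (113/39 per unit): 12 of 39 → value 12×113/39 = 34.7692, running total 552.77
Total 552.77.

552.77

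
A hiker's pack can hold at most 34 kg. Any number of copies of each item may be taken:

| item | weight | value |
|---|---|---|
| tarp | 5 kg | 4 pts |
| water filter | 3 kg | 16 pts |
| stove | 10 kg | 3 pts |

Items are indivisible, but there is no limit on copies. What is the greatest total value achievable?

Best value-per-unit is water filter at 16/3, and filling with it alone uses weight 11×3=33. No mix of the others beats 11×16 = 176.

176 pts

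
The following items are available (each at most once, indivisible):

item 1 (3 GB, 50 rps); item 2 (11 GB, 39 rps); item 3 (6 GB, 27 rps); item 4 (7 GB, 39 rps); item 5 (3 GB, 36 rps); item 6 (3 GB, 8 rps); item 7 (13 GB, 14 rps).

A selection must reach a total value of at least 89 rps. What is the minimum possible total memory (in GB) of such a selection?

Subsets with value ≥ 89, sorted by total memory:
- item 1+item 5+item 6: memory 9, value 94
- item 1+item 4: memory 10, value 89
- item 1+item 3+item 5: memory 12, value 113
Minimum memory: 9 GB.

9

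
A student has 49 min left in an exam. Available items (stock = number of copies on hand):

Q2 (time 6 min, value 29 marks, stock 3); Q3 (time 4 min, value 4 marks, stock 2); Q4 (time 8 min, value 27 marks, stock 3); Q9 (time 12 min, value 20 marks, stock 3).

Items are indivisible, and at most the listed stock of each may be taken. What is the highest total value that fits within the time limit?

Best selections within time 49 and stock limits:
- 3×Q2 + 1×Q3 + 3×Q4: time 46, value 172
- 3×Q2 + 3×Q4: time 42, value 168
Best: 172 marks.

172 marks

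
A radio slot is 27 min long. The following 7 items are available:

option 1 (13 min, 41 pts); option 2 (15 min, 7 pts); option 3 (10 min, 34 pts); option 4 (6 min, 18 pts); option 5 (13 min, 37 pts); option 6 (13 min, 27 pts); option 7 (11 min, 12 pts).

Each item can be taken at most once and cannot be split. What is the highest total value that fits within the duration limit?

Check high-value combinations within 27 min:
- option 1+option 5: duration 13+13=26, value 41+37=78
- option 1+option 3: duration 13+10=23, value 41+34=75
- option 3+option 5: duration 10+13=23, value 34+37=71
- option 1+option 6: duration 13+13=26, value 41+27=68
Best: 78 pts.

78 pts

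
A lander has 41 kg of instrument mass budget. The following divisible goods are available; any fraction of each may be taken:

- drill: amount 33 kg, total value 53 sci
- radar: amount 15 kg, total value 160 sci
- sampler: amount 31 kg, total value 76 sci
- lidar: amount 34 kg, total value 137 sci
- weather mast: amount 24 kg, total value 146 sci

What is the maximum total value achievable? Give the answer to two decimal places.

314.06

Take in order of value per unit:
- radar (160/15 per unit): all 15 → value 160, running total 160.00
- weather mast (146/24 per unit): all 24 → value 146, running total 306.00
- lidar (137/34 per unit): 2 of 34 → value 2×137/34 = 8.0588, running total 314.06
Total 314.06.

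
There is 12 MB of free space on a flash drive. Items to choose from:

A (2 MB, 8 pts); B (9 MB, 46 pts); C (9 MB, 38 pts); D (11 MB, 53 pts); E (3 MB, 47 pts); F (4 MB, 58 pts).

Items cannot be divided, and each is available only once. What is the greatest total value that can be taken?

Check high-value combinations within 12 MB:
- A+E+F: size 2+3+4=9, value 8+47+58=113
- E+F: size 3+4=7, value 47+58=105
- B+E: size 9+3=12, value 46+47=93
- C+E: size 9+3=12, value 38+47=85
Best: 113 pts.

113 pts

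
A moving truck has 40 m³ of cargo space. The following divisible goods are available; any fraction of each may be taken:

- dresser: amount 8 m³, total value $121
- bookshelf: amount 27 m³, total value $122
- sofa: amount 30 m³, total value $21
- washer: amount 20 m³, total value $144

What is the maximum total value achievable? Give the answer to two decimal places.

Take in order of value per unit:
- dresser (121/8 per unit): all 8 → value 121, running total 121.00
- washer (144/20 per unit): all 20 → value 144, running total 265.00
- bookshelf (122/27 per unit): 12 of 27 → value 12×122/27 = 54.2222, running total 319.22
Total 319.22.

319.22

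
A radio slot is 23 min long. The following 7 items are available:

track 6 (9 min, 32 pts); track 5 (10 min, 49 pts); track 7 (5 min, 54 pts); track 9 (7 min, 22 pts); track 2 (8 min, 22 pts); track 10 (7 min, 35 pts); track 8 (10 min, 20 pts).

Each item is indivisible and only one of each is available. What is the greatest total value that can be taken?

Check high-value combinations within 23 min:
- track 5+track 7+track 10: duration 10+5+7=22, value 49+54+35=138
- track 5+track 7+track 9: duration 10+5+7=22, value 49+54+22=125
- track 5+track 7+track 2: duration 10+5+8=23, value 49+54+22=125
- track 6+track 7+track 10: duration 9+5+7=21, value 32+54+35=121
- track 7+track 9+track 10: duration 5+7+7=19, value 54+22+35=111
Best: 138 pts.

138 pts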